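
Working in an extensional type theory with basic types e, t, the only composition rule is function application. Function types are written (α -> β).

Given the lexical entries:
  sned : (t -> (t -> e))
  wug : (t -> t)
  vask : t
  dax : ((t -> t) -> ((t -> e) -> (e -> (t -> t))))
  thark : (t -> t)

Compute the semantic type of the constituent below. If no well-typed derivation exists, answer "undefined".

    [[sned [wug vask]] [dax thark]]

[wug vask]: (t -> t) applied to t yields t.
[sned [wug vask]]: (t -> (t -> e)) applied to t yields (t -> e).
[dax thark]: ((t -> t) -> ((t -> e) -> (e -> (t -> t)))) applied to (t -> t) yields ((t -> e) -> (e -> (t -> t))).
[[sned [wug vask]] [dax thark]]: ((t -> e) -> (e -> (t -> t))) applied to (t -> e) yields (e -> (t -> t)).

(e -> (t -> t))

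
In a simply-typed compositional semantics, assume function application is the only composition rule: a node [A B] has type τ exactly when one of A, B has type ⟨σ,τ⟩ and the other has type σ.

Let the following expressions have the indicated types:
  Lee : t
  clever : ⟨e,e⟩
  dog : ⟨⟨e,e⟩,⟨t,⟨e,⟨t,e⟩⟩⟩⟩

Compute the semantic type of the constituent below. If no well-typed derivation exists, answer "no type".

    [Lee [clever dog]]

[clever dog]: dog is ⟨⟨e,e⟩,⟨t,⟨e,⟨t,e⟩⟩⟩⟩, clever is ⟨e,e⟩; result ⟨t,⟨e,⟨t,e⟩⟩⟩.
[Lee [clever dog]]: [clever dog] is ⟨t,⟨e,⟨t,e⟩⟩⟩, Lee is t; result ⟨e,⟨t,e⟩⟩.

⟨e,⟨t,e⟩⟩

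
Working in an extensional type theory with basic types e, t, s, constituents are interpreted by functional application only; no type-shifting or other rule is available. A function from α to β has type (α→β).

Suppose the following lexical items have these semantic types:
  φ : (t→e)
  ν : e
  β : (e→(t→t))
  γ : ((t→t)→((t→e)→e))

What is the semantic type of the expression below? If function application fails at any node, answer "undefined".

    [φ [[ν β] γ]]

e

[ν β]: (e→(t→t)) applied to e yields (t→t).
[[ν β] γ]: ((t→t)→((t→e)→e)) applied to (t→t) yields ((t→e)→e).
[φ [[ν β] γ]]: ((t→e)→e) applied to (t→e) yields e.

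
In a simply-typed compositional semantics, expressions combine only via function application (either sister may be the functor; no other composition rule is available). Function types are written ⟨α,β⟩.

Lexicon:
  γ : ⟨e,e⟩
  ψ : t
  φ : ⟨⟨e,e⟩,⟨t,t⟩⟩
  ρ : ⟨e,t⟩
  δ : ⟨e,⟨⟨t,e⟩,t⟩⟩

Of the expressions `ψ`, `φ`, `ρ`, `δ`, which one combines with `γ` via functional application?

φ

ψ : t — does not combine with γ.
φ — combines: φ : ⟨⟨e,e⟩,⟨t,t⟩⟩ takes γ : ⟨e,e⟩ as argument, giving ⟨t,t⟩.
ρ : ⟨e,t⟩ — does not combine with γ.
δ : ⟨e,⟨⟨t,e⟩,t⟩⟩ — does not combine with γ.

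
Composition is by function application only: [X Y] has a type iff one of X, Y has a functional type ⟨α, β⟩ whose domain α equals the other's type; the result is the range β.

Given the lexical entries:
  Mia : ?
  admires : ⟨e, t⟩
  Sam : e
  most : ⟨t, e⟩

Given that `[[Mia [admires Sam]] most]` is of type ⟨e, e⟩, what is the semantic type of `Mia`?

⟨t, ⟨⟨t, e⟩, ⟨e, e⟩⟩⟩

At [[Mia [admires Sam]] most] (required: ⟨e, e⟩): most is ⟨t, e⟩, which is not a function with range ⟨e, e⟩; hence [Mia [admires Sam]] is the functor — type ⟨⟨t, e⟩, ⟨e, e⟩⟩.
At [Mia [admires Sam]] (required: ⟨⟨t, e⟩, ⟨e, e⟩⟩): [admires Sam] is t, which is not a function with range ⟨⟨t, e⟩, ⟨e, e⟩⟩; hence Mia is the functor — type ⟨t, ⟨⟨t, e⟩, ⟨e, e⟩⟩⟩.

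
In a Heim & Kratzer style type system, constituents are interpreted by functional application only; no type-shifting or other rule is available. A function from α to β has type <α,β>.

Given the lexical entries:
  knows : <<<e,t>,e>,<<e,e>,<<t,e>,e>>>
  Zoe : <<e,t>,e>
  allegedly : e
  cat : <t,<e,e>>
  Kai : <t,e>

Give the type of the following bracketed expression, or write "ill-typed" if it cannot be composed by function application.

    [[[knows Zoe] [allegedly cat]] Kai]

At [knows Zoe], knows : <<<e,t>,e>,<<e,e>,<<t,e>,e>>> takes Zoe : <<e,t>,e>, giving <<e,e>,<<t,e>,e>>.
At [allegedly cat]: neither e nor <t,<e,e>> can take the other as argument; the node is ill-typed.

ill-typed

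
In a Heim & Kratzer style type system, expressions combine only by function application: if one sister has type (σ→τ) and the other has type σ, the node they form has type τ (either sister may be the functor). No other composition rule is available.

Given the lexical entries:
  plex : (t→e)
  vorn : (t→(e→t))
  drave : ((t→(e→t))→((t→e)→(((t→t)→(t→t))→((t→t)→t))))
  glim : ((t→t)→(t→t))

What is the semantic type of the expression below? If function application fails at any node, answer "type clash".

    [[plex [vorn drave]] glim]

((t→t)→t)

[vorn drave]: drave is ((t→(e→t))→((t→e)→(((t→t)→(t→t))→((t→t)→t)))), vorn is (t→(e→t)); result ((t→e)→(((t→t)→(t→t))→((t→t)→t))).
[plex [vorn drave]]: [vorn drave] is ((t→e)→(((t→t)→(t→t))→((t→t)→t))), plex is (t→e); result (((t→t)→(t→t))→((t→t)→t)).
[[plex [vorn drave]] glim]: [plex [vorn drave]] is (((t→t)→(t→t))→((t→t)→t)), glim is ((t→t)→(t→t)); result ((t→t)→t).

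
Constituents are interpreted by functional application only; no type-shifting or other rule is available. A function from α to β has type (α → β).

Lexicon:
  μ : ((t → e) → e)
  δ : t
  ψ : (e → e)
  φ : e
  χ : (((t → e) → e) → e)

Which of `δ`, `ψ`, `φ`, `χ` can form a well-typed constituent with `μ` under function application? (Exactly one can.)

χ

δ : t — μ needs (t → e); δ needs nothing (atomic); neither fits.
ψ : (e → e) — μ needs (t → e); ψ needs e; neither fits.
φ : e — μ needs (t → e); φ needs nothing (atomic); neither fits.
χ — combines: χ : (((t → e) → e) → e) takes μ : ((t → e) → e) as argument, giving e.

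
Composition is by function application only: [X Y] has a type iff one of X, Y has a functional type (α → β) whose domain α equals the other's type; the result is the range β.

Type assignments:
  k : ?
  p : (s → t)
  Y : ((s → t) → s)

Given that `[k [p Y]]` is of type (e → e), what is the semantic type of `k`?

[k [p Y]] must have type (e → e). The sister [p Y] has type s; that is not a function onto (e → e), so k must be the functor, of type (s → (e → e)).

(s → (e → e))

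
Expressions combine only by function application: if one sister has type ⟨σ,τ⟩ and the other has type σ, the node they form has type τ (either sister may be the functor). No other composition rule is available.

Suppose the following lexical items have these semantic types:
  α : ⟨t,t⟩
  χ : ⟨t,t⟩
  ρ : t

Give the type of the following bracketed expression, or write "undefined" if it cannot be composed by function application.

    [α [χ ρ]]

t

[χ ρ]: ⟨t,t⟩ applied to t yields t.
[α [χ ρ]]: ⟨t,t⟩ applied to t yields t.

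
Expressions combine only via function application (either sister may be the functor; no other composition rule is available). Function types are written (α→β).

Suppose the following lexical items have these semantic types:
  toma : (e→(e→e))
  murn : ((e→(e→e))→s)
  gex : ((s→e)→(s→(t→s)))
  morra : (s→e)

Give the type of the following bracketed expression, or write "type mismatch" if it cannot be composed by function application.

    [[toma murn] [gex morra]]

(t→s)

[toma murn] — murn of type ((e→(e→e))→s) combines with toma of type (e→(e→e)): type s.
[gex morra] — gex of type ((s→e)→(s→(t→s))) combines with morra of type (s→e): type (s→(t→s)).
[[toma murn] [gex morra]] — [gex morra] of type (s→(t→s)) combines with [toma murn] of type s: type (t→s).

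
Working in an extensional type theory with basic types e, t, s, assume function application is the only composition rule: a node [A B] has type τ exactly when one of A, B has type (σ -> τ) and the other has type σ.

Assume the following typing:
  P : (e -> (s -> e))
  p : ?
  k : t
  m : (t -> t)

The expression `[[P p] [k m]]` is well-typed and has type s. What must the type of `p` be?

((e -> (s -> e)) -> (t -> s))

[[P p] [k m]] is required to be s. [k m] : t cannot yield s as functor, so [P p] : (t -> s).
[P p] is required to be (t -> s). P : (e -> (s -> e)) cannot yield (t -> s) as functor, so p : ((e -> (s -> e)) -> (t -> s)).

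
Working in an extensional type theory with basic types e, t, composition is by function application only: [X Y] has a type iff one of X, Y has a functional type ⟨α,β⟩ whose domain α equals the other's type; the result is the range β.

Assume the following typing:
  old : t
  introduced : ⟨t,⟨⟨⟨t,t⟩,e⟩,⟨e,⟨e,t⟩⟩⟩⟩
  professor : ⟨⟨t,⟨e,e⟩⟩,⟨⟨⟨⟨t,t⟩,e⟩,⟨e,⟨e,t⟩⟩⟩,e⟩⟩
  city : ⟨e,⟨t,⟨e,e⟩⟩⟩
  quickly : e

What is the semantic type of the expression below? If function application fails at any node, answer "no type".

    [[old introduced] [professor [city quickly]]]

[old introduced]: introduced is ⟨t,⟨⟨⟨t,t⟩,e⟩,⟨e,⟨e,t⟩⟩⟩⟩, old is t; result ⟨⟨⟨t,t⟩,e⟩,⟨e,⟨e,t⟩⟩⟩.
[city quickly]: city is ⟨e,⟨t,⟨e,e⟩⟩⟩, quickly is e; result ⟨t,⟨e,e⟩⟩.
[professor [city quickly]]: professor is ⟨⟨t,⟨e,e⟩⟩,⟨⟨⟨⟨t,t⟩,e⟩,⟨e,⟨e,t⟩⟩⟩,e⟩⟩, [city quickly] is ⟨t,⟨e,e⟩⟩; result ⟨⟨⟨⟨t,t⟩,e⟩,⟨e,⟨e,t⟩⟩⟩,e⟩.
[[old introduced] [professor [city quickly]]]: [professor [city quickly]] is ⟨⟨⟨⟨t,t⟩,e⟩,⟨e,⟨e,t⟩⟩⟩,e⟩, [old introduced] is ⟨⟨⟨t,t⟩,e⟩,⟨e,⟨e,t⟩⟩⟩; result e.

e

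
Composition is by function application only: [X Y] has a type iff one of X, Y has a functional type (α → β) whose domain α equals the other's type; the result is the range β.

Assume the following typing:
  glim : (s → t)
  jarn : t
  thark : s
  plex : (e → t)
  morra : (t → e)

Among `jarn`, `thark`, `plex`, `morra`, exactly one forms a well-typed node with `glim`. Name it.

jarn : t — neither side's domain matches the other.
thark — combines: glim : (s → t) takes thark : s as argument, giving t.
plex : (e → t) — neither side's domain matches the other.
morra : (t → e) — neither side's domain matches the other.

thark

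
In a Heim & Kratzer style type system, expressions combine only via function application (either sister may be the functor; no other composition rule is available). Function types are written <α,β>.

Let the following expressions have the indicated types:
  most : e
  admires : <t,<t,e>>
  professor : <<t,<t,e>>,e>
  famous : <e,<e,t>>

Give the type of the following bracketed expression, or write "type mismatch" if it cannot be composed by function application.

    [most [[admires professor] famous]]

[admires professor]: professor is <<t,<t,e>>,e>, admires is <t,<t,e>>; result e.
[[admires professor] famous]: famous is <e,<e,t>>, [admires professor] is e; result <e,t>.
[most [[admires professor] famous]]: [[admires professor] famous] is <e,t>, most is e; result t.

t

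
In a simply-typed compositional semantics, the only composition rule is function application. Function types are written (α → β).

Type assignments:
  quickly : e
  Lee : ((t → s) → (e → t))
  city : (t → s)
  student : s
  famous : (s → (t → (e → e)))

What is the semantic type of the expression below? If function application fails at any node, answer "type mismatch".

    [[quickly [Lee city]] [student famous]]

(e → e)

[Lee city]: Lee is ((t → s) → (e → t)), city is (t → s); result (e → t).
[quickly [Lee city]]: [Lee city] is (e → t), quickly is e; result t.
[student famous]: famous is (s → (t → (e → e))), student is s; result (t → (e → e)).
[[quickly [Lee city]] [student famous]]: [student famous] is (t → (e → e)), [quickly [Lee city]] is t; result (e → e).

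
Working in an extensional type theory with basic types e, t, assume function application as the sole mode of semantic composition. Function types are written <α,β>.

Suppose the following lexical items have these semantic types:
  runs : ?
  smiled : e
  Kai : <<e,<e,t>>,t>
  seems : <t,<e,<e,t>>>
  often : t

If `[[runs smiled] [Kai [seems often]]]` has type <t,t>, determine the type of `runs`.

At [[runs smiled] [Kai [seems often]]] (required: <t,t>): [Kai [seems often]] is t, which is not a function with range <t,t>; hence [runs smiled] is the functor — type <t,<t,t>>.
At [runs smiled] (required: <t,<t,t>>): smiled is e, which is not a function with range <t,<t,t>>; hence runs is the functor — type <e,<t,<t,t>>>.

<e,<t,<t,t>>>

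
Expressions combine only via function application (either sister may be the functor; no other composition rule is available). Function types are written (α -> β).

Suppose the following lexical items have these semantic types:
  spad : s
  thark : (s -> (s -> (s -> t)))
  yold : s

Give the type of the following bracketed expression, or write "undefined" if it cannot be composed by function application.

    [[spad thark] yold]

(s -> t)

At [spad thark], thark : (s -> (s -> (s -> t))) takes spad : s, giving (s -> (s -> t)).
At [[spad thark] yold], [spad thark] : (s -> (s -> t)) takes yold : s, giving (s -> t).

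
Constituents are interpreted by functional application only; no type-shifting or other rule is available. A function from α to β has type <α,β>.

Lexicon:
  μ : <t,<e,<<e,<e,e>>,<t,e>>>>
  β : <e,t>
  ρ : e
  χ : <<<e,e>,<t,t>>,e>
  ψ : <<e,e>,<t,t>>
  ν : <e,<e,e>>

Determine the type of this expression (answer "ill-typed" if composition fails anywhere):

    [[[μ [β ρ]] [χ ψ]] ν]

<t,e>

[β ρ] — β of type <e,t> combines with ρ of type e: type t.
[μ [β ρ]] — μ of type <t,<e,<<e,<e,e>>,<t,e>>>> combines with [β ρ] of type t: type <e,<<e,<e,e>>,<t,e>>>.
[χ ψ] — χ of type <<<e,e>,<t,t>>,e> combines with ψ of type <<e,e>,<t,t>>: type e.
[[μ [β ρ]] [χ ψ]] — [μ [β ρ]] of type <e,<<e,<e,e>>,<t,e>>> combines with [χ ψ] of type e: type <<e,<e,e>>,<t,e>>.
[[[μ [β ρ]] [χ ψ]] ν] — [[μ [β ρ]] [χ ψ]] of type <<e,<e,e>>,<t,e>> combines with ν of type <e,<e,e>>: type <t,e>.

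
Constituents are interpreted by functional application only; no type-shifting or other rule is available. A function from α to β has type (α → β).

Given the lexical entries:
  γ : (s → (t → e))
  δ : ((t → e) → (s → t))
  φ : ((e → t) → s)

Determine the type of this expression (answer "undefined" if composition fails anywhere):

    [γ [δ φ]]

[δ φ]: ((t → e) → (s → t)) and ((e → t) → s) cannot combine by function application — type clash.

undefined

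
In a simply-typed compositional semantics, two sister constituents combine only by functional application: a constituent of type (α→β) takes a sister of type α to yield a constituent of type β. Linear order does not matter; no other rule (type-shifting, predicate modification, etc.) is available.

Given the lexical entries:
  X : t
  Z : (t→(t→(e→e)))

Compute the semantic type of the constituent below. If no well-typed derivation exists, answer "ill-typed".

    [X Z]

(t→(e→e))

[X Z]: (t→(t→(e→e))) applied to t yields (t→(e→e)).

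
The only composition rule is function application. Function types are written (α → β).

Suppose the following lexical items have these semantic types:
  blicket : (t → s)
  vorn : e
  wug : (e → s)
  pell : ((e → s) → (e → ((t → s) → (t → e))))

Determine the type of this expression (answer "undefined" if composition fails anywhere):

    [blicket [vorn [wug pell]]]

[wug pell]: functor pell : ((e → s) → (e → ((t → s) → (t → e)))), argument wug : (e → s); result (e → ((t → s) → (t → e))).
[vorn [wug pell]]: functor [wug pell] : (e → ((t → s) → (t → e))), argument vorn : e; result ((t → s) → (t → e)).
[blicket [vorn [wug pell]]]: functor [vorn [wug pell]] : ((t → s) → (t → e)), argument blicket : (t → s); result (t → e).

(t → e)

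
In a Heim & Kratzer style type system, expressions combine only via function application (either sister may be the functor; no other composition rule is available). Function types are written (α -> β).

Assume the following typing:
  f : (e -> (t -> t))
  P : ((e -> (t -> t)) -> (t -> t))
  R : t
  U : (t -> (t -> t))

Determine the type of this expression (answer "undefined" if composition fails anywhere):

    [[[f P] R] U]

[f P]: P is ((e -> (t -> t)) -> (t -> t)), f is (e -> (t -> t)); result (t -> t).
[[f P] R]: [f P] is (t -> t), R is t; result t.
[[[f P] R] U]: U is (t -> (t -> t)), [[f P] R] is t; result (t -> t).

(t -> t)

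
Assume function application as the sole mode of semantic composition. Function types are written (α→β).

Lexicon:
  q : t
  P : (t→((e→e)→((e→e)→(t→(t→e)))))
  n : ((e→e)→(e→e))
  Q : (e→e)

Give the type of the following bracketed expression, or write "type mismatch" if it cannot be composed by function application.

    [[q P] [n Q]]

[q P]: functor P : (t→((e→e)→((e→e)→(t→(t→e))))), argument q : t; result ((e→e)→((e→e)→(t→(t→e)))).
[n Q]: functor n : ((e→e)→(e→e)), argument Q : (e→e); result (e→e).
[[q P] [n Q]]: functor [q P] : ((e→e)→((e→e)→(t→(t→e)))), argument [n Q] : (e→e); result ((e→e)→(t→(t→e))).

((e→e)→(t→(t→e)))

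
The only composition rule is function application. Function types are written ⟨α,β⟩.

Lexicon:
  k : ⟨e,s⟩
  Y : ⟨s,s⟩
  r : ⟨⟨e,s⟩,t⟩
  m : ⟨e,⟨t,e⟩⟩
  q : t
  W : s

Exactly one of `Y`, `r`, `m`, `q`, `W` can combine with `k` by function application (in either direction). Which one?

r

Y : ⟨s,s⟩ — neither side's domain matches the other.
r — combines: r : ⟨⟨e,s⟩,t⟩ takes k : ⟨e,s⟩ as argument, giving t.
m : ⟨e,⟨t,e⟩⟩ — neither side's domain matches the other.
q : t — neither side's domain matches the other.
W : s — neither side's domain matches the other.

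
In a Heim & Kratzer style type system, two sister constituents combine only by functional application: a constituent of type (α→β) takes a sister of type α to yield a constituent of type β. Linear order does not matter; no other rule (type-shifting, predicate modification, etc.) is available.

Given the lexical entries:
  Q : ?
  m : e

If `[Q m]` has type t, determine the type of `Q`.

[Q m] must have type t. The sister m has type e; that is not a function onto t, so Q must be the functor, of type (e→t).

(e→t)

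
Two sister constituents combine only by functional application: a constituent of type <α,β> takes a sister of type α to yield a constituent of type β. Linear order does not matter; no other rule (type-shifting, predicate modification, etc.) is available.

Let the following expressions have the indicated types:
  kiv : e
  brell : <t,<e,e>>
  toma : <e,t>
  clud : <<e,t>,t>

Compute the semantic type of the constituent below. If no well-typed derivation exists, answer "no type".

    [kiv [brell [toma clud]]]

e

[toma clud]: functor clud : <<e,t>,t>, argument toma : <e,t>; result t.
[brell [toma clud]]: functor brell : <t,<e,e>>, argument [toma clud] : t; result <e,e>.
[kiv [brell [toma clud]]]: functor [brell [toma clud]] : <e,e>, argument kiv : e; result e.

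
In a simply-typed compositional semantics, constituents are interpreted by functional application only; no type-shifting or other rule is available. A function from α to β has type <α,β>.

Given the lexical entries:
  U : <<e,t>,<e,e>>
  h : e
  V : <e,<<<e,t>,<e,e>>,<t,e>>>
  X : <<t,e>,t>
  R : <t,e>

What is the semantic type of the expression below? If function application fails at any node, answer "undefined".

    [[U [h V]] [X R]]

e

At [h V], V : <e,<<<e,t>,<e,e>>,<t,e>>> takes h : e, giving <<<e,t>,<e,e>>,<t,e>>.
At [U [h V]], [h V] : <<<e,t>,<e,e>>,<t,e>> takes U : <<e,t>,<e,e>>, giving <t,e>.
At [X R], X : <<t,e>,t> takes R : <t,e>, giving t.
At [[U [h V]] [X R]], [U [h V]] : <t,e> takes [X R] : t, giving e.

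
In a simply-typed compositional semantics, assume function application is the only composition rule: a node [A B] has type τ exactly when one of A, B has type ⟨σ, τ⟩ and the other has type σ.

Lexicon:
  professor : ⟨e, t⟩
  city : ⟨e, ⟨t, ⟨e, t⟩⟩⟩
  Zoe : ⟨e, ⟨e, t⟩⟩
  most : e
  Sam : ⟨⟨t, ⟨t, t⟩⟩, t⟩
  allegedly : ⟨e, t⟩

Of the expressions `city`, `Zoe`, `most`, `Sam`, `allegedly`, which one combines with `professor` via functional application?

city : ⟨e, ⟨t, ⟨e, t⟩⟩⟩ — does not combine with professor.
Zoe : ⟨e, ⟨e, t⟩⟩ — does not combine with professor.
most — combines: professor : ⟨e, t⟩ takes most : e as argument, giving t.
Sam : ⟨⟨t, ⟨t, t⟩⟩, t⟩ — does not combine with professor.
allegedly : ⟨e, t⟩ — does not combine with professor.

most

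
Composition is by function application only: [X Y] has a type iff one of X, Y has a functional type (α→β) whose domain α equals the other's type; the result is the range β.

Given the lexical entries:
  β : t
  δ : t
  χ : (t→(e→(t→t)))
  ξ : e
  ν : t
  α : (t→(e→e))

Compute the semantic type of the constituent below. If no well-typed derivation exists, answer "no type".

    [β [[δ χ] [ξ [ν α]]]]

[δ χ]: χ is (t→(e→(t→t))), δ is t; result (e→(t→t)).
[ν α]: α is (t→(e→e)), ν is t; result (e→e).
[ξ [ν α]]: [ν α] is (e→e), ξ is e; result e.
[[δ χ] [ξ [ν α]]]: [δ χ] is (e→(t→t)), [ξ [ν α]] is e; result (t→t).
[β [[δ χ] [ξ [ν α]]]]: [[δ χ] [ξ [ν α]]] is (t→t), β is t; result t.

t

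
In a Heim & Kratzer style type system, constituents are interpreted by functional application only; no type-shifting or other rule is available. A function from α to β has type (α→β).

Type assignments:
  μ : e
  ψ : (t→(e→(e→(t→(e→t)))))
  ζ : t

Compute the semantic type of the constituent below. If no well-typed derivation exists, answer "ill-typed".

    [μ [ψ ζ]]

At [ψ ζ], ψ : (t→(e→(e→(t→(e→t))))) takes ζ : t, giving (e→(e→(t→(e→t)))).
At [μ [ψ ζ]], [ψ ζ] : (e→(e→(t→(e→t)))) takes μ : e, giving (e→(t→(e→t))).

(e→(t→(e→t)))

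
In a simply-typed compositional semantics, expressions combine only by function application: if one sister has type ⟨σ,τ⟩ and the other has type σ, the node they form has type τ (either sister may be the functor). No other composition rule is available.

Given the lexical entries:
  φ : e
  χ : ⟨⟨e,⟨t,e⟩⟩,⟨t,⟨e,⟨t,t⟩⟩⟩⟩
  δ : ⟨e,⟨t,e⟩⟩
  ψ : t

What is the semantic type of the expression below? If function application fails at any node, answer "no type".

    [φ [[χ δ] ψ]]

At [χ δ], χ : ⟨⟨e,⟨t,e⟩⟩,⟨t,⟨e,⟨t,t⟩⟩⟩⟩ takes δ : ⟨e,⟨t,e⟩⟩, giving ⟨t,⟨e,⟨t,t⟩⟩⟩.
At [[χ δ] ψ], [χ δ] : ⟨t,⟨e,⟨t,t⟩⟩⟩ takes ψ : t, giving ⟨e,⟨t,t⟩⟩.
At [φ [[χ δ] ψ]], [[χ δ] ψ] : ⟨e,⟨t,t⟩⟩ takes φ : e, giving ⟨t,t⟩.

⟨t,t⟩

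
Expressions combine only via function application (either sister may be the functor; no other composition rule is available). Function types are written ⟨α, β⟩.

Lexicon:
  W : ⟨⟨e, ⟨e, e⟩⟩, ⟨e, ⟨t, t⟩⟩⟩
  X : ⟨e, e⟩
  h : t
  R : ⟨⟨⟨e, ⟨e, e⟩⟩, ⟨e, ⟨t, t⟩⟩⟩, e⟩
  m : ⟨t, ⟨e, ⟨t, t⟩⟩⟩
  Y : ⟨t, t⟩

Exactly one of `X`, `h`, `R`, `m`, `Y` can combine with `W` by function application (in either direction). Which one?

X : ⟨e, e⟩ — W needs ⟨e, ⟨e, e⟩⟩; X needs e; neither fits.
h : t — W needs ⟨e, ⟨e, e⟩⟩; h needs nothing (atomic); neither fits.
R — combines: R : ⟨⟨⟨e, ⟨e, e⟩⟩, ⟨e, ⟨t, t⟩⟩⟩, e⟩ takes W : ⟨⟨e, ⟨e, e⟩⟩, ⟨e, ⟨t, t⟩⟩⟩ as argument, giving e.
m : ⟨t, ⟨e, ⟨t, t⟩⟩⟩ — W needs ⟨e, ⟨e, e⟩⟩; m needs t; neither fits.
Y : ⟨t, t⟩ — W needs ⟨e, ⟨e, e⟩⟩; Y needs t; neither fits.

R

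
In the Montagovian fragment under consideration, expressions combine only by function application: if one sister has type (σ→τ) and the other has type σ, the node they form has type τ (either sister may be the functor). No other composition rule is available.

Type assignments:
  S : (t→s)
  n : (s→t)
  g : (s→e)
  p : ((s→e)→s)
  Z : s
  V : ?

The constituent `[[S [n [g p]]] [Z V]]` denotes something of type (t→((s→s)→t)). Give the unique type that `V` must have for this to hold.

[[S [n [g p]]] [Z V]] must have type (t→((s→s)→t)). The sister [S [n [g p]]] has type s; that is not a function onto (t→((s→s)→t)), so [Z V] must be the functor, of type (s→(t→((s→s)→t))).
[Z V] must have type (s→(t→((s→s)→t))). The sister Z has type s; that is not a function onto (s→(t→((s→s)→t))), so V must be the functor, of type (s→(s→(t→((s→s)→t)))).

(s→(s→(t→((s→s)→t))))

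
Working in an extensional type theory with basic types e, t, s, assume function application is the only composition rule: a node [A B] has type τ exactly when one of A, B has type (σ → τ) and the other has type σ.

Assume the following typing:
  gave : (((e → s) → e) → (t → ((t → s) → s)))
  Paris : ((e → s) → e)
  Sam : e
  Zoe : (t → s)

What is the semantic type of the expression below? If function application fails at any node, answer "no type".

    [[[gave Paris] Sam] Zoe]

no type

[gave Paris] — gave of type (((e → s) → e) → (t → ((t → s) → s))) combines with Paris of type ((e → s) → e): type (t → ((t → s) → s)).
[[gave Paris] Sam]: (t → ((t → s) → s)) and e cannot combine by function application — type clash.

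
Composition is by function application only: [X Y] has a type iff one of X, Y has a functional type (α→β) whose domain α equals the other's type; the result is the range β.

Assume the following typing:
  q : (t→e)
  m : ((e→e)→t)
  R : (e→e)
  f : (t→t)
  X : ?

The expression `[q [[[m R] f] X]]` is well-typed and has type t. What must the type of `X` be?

(t→((t→e)→t))

[q [[[m R] f] X]] is required to be t. q : (t→e) cannot yield t as functor, so [[[m R] f] X] : ((t→e)→t).
[[[m R] f] X] is required to be ((t→e)→t). [[m R] f] : t cannot yield ((t→e)→t) as functor, so X : (t→((t→e)→t)).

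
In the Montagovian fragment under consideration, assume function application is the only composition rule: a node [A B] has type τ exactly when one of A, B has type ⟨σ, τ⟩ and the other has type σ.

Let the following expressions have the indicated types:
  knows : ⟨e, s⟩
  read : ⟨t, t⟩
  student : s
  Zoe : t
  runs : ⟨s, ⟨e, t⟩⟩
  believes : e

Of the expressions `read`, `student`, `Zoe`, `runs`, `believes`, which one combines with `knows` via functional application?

read : ⟨t, t⟩ — neither side's domain matches the other.
student : s — neither side's domain matches the other.
Zoe : t — neither side's domain matches the other.
runs : ⟨s, ⟨e, t⟩⟩ — neither side's domain matches the other.
believes — combines: knows : ⟨e, s⟩ takes believes : e as argument, giving s.

believes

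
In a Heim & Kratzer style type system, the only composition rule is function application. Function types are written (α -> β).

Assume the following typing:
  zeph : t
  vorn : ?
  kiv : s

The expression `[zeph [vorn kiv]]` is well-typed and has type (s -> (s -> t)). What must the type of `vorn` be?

At [zeph [vorn kiv]] (required: (s -> (s -> t))): zeph is t, which is not a function with range (s -> (s -> t)); hence [vorn kiv] is the functor — type (t -> (s -> (s -> t))).
At [vorn kiv] (required: (t -> (s -> (s -> t)))): kiv is s, which is not a function with range (t -> (s -> (s -> t))); hence vorn is the functor — type (s -> (t -> (s -> (s -> t)))).

(s -> (t -> (s -> (s -> t))))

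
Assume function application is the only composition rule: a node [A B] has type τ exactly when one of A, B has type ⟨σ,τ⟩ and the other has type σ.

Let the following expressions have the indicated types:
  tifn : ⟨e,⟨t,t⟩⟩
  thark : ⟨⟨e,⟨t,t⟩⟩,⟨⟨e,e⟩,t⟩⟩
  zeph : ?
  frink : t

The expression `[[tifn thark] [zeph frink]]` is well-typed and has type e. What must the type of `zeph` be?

At [[tifn thark] [zeph frink]] (required: e): [tifn thark] is ⟨⟨e,e⟩,t⟩, which is not a function with range e; hence [zeph frink] is the functor — type ⟨⟨⟨e,e⟩,t⟩,e⟩.
At [zeph frink] (required: ⟨⟨⟨e,e⟩,t⟩,e⟩): frink is t, which is not a function with range ⟨⟨⟨e,e⟩,t⟩,e⟩; hence zeph is the functor — type ⟨t,⟨⟨⟨e,e⟩,t⟩,e⟩⟩.

⟨t,⟨⟨⟨e,e⟩,t⟩,e⟩⟩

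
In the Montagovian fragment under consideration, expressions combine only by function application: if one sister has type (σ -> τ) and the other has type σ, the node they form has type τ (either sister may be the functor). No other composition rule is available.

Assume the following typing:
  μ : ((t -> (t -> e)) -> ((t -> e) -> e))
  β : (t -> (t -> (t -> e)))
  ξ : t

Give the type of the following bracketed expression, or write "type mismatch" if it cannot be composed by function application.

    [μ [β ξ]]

((t -> e) -> e)

At [β ξ], β : (t -> (t -> (t -> e))) takes ξ : t, giving (t -> (t -> e)).
At [μ [β ξ]], μ : ((t -> (t -> e)) -> ((t -> e) -> e)) takes [β ξ] : (t -> (t -> e)), giving ((t -> e) -> e).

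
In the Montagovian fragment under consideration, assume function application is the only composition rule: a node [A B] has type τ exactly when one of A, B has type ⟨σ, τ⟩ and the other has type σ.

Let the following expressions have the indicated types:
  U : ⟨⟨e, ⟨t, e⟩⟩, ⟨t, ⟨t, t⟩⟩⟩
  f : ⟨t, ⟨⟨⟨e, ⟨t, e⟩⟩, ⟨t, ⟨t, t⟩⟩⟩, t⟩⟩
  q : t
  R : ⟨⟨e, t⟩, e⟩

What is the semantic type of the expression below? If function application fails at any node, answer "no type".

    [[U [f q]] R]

no type

[f q]: f is ⟨t, ⟨⟨⟨e, ⟨t, e⟩⟩, ⟨t, ⟨t, t⟩⟩⟩, t⟩⟩, q is t; result ⟨⟨⟨e, ⟨t, e⟩⟩, ⟨t, ⟨t, t⟩⟩⟩, t⟩.
[U [f q]]: [f q] is ⟨⟨⟨e, ⟨t, e⟩⟩, ⟨t, ⟨t, t⟩⟩⟩, t⟩, U is ⟨⟨e, ⟨t, e⟩⟩, ⟨t, ⟨t, t⟩⟩⟩; result t.
At [[U [f q]] R]: neither t nor ⟨⟨e, t⟩, e⟩ can take the other as argument; the node is ill-typed.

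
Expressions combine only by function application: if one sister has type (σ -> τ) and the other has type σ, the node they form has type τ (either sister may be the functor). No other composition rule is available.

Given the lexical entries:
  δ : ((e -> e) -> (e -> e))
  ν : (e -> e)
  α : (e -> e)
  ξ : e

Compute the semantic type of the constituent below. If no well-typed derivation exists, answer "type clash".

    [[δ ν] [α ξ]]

e

[δ ν] — δ of type ((e -> e) -> (e -> e)) combines with ν of type (e -> e): type (e -> e).
[α ξ] — α of type (e -> e) combines with ξ of type e: type e.
[[δ ν] [α ξ]] — [δ ν] of type (e -> e) combines with [α ξ] of type e: type e.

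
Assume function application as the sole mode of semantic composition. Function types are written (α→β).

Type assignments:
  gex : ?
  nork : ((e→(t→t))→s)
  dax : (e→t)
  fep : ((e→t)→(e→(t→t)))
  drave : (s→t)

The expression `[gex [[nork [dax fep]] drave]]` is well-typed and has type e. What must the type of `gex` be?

(t→e)

[gex [[nork [dax fep]] drave]] is required to be e. [[nork [dax fep]] drave] : t cannot yield e as functor, so gex : (t→e).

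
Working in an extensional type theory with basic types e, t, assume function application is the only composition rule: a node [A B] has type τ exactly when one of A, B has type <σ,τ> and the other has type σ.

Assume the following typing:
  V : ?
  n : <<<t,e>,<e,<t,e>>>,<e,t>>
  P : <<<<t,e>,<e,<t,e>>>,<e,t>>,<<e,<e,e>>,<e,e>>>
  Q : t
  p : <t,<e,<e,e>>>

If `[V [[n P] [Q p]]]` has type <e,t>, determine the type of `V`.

<<e,e>,<e,t>>

[V [[n P] [Q p]]] must have type <e,t>. The sister [[n P] [Q p]] has type <e,e>; that is not a function onto <e,t>, so V must be the functor, of type <<e,e>,<e,t>>.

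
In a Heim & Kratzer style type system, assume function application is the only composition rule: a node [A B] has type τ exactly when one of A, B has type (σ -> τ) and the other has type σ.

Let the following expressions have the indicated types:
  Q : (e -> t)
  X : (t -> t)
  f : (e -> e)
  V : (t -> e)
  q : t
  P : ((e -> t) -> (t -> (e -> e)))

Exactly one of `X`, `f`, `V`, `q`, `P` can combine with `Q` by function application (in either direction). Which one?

X : (t -> t) — no; Q wants e, and X wants t.
f : (e -> e) — no; Q wants e, and f wants e.
V : (t -> e) — no; Q wants e, and V wants t.
q : t — no; Q wants e, and q wants nothing (atomic).
P — combines: P : ((e -> t) -> (t -> (e -> e))) takes Q : (e -> t) as argument, giving (t -> (e -> e)).

P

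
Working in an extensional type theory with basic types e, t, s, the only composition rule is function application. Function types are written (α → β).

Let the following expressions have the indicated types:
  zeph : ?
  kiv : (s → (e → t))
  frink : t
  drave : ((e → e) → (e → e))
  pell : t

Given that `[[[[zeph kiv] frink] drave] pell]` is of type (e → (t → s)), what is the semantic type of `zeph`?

((s → (e → t)) → (t → (((e → e) → (e → e)) → (t → (e → (t → s))))))

At [[[[zeph kiv] frink] drave] pell] (required: (e → (t → s))): pell is t, which is not a function with range (e → (t → s)); hence [[[zeph kiv] frink] drave] is the functor — type (t → (e → (t → s))).
At [[[zeph kiv] frink] drave] (required: (t → (e → (t → s)))): drave is ((e → e) → (e → e)), which is not a function with range (t → (e → (t → s))); hence [[zeph kiv] frink] is the functor — type (((e → e) → (e → e)) → (t → (e → (t → s)))).
At [[zeph kiv] frink] (required: (((e → e) → (e → e)) → (t → (e → (t → s))))): frink is t, which is not a function with range (((e → e) → (e → e)) → (t → (e → (t → s)))); hence [zeph kiv] is the functor — type (t → (((e → e) → (e → e)) → (t → (e → (t → s))))).
At [zeph kiv] (required: (t → (((e → e) → (e → e)) → (t → (e → (t → s)))))): kiv is (s → (e → t)), which is not a function with range (t → (((e → e) → (e → e)) → (t → (e → (t → s))))); hence zeph is the functor — type ((s → (e → t)) → (t → (((e → e) → (e → e)) → (t → (e → (t → s)))))).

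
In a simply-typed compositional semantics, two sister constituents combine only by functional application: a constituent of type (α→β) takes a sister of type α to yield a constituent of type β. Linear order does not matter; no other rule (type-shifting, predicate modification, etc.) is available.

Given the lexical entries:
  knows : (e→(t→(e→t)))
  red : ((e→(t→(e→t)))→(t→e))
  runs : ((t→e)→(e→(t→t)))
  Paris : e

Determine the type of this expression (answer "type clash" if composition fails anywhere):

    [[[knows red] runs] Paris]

[knows red]: ((e→(t→(e→t)))→(t→e)) applied to (e→(t→(e→t))) yields (t→e).
[[knows red] runs]: ((t→e)→(e→(t→t))) applied to (t→e) yields (e→(t→t)).
[[[knows red] runs] Paris]: (e→(t→t)) applied to e yields (t→t).

(t→t)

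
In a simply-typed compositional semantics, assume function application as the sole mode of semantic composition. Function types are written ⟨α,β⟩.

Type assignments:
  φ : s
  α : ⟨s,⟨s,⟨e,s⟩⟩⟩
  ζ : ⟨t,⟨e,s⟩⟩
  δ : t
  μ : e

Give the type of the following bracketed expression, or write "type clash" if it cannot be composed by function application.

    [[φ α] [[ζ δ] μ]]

[φ α]: α is ⟨s,⟨s,⟨e,s⟩⟩⟩, φ is s; result ⟨s,⟨e,s⟩⟩.
[ζ δ]: ζ is ⟨t,⟨e,s⟩⟩, δ is t; result ⟨e,s⟩.
[[ζ δ] μ]: [ζ δ] is ⟨e,s⟩, μ is e; result s.
[[φ α] [[ζ δ] μ]]: [φ α] is ⟨s,⟨e,s⟩⟩, [[ζ δ] μ] is s; result ⟨e,s⟩.

⟨e,s⟩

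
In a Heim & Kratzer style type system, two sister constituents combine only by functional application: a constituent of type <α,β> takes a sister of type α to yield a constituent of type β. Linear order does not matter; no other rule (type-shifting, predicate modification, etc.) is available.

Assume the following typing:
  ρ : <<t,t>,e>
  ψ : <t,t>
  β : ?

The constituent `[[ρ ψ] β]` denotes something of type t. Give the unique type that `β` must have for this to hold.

For [[ρ ψ] β] to have type t with [ρ ψ] of type e, β must be the function: β : <e,t>.

<e,t>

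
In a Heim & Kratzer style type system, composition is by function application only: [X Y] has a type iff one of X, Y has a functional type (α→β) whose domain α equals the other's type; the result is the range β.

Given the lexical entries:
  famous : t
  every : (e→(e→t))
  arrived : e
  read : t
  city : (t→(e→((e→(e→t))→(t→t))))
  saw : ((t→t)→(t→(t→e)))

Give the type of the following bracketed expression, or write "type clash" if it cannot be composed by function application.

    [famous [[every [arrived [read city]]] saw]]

[read city] — city of type (t→(e→((e→(e→t))→(t→t)))) combines with read of type t: type (e→((e→(e→t))→(t→t))).
[arrived [read city]] — [read city] of type (e→((e→(e→t))→(t→t))) combines with arrived of type e: type ((e→(e→t))→(t→t)).
[every [arrived [read city]]] — [arrived [read city]] of type ((e→(e→t))→(t→t)) combines with every of type (e→(e→t)): type (t→t).
[[every [arrived [read city]]] saw] — saw of type ((t→t)→(t→(t→e))) combines with [every [arrived [read city]]] of type (t→t): type (t→(t→e)).
[famous [[every [arrived [read city]]] saw]] — [[every [arrived [read city]]] saw] of type (t→(t→e)) combines with famous of type t: type (t→e).

(t→e)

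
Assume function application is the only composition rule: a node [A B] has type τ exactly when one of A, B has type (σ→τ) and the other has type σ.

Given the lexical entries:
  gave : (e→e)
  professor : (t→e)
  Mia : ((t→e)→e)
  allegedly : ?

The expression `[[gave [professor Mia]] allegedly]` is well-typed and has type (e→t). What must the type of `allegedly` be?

For [[gave [professor Mia]] allegedly] to have type (e→t) with [gave [professor Mia]] of type e, allegedly must be the function: allegedly : (e→(e→t)).

(e→(e→t))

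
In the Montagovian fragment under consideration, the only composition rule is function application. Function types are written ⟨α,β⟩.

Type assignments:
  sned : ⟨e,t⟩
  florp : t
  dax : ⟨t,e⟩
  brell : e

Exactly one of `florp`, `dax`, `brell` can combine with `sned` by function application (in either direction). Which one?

brell

florp : t — does not combine with sned.
dax : ⟨t,e⟩ — does not combine with sned.
brell — combines: sned : ⟨e,t⟩ takes brell : e as argument, giving t.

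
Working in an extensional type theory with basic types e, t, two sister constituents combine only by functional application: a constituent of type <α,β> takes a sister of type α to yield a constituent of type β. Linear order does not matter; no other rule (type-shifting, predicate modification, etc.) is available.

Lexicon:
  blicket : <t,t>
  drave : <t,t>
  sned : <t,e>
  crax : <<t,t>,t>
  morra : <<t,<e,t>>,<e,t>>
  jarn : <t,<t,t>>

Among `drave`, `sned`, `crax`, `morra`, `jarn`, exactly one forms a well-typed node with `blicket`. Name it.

drave : <t,t> — no; blicket wants t, and drave wants t.
sned : <t,e> — no; blicket wants t, and sned wants t.
crax — combines: crax : <<t,t>,t> takes blicket : <t,t> as argument, giving t.
morra : <<t,<e,t>>,<e,t>> — no; blicket wants t, and morra wants <t,<e,t>>.
jarn : <t,<t,t>> — no; blicket wants t, and jarn wants t.

crax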